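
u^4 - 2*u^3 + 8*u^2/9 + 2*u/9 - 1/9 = (u - 1)^2*(u - 1/3)*(u + 1/3)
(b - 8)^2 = b^2 - 16*b + 64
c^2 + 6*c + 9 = (c + 3)^2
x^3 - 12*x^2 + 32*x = x*(x - 8)*(x - 4)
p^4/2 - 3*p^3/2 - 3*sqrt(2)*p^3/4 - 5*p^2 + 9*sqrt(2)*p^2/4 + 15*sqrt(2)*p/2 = p*(p/2 + 1)*(p - 5)*(p - 3*sqrt(2)/2)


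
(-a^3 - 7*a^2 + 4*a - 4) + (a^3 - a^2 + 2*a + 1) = -8*a^2 + 6*a - 3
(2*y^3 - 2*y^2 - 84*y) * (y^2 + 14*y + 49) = 2*y^5 + 26*y^4 - 14*y^3 - 1274*y^2 - 4116*y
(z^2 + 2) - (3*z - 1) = z^2 - 3*z + 3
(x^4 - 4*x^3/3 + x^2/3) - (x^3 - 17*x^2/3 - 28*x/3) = x^4 - 7*x^3/3 + 6*x^2 + 28*x/3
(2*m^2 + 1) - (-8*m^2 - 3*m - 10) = 10*m^2 + 3*m + 11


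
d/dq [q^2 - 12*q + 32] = 2*q - 12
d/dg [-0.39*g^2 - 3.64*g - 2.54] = -0.78*g - 3.64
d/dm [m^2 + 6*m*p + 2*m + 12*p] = 2*m + 6*p + 2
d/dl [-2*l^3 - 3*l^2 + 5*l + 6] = -6*l^2 - 6*l + 5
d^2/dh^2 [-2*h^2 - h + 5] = -4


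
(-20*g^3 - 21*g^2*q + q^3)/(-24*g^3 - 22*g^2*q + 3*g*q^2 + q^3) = (-20*g^2 - g*q + q^2)/(-24*g^2 + 2*g*q + q^2)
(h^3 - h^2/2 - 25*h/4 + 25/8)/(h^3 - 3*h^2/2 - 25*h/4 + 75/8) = (2*h - 1)/(2*h - 3)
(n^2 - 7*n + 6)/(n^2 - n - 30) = (n - 1)/(n + 5)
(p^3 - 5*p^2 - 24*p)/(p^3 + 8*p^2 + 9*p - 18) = p*(p - 8)/(p^2 + 5*p - 6)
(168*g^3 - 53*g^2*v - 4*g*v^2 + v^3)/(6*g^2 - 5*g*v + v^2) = (-56*g^2 - g*v + v^2)/(-2*g + v)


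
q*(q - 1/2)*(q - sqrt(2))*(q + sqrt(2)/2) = q^4 - sqrt(2)*q^3/2 - q^3/2 - q^2 + sqrt(2)*q^2/4 + q/2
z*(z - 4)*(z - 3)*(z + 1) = z^4 - 6*z^3 + 5*z^2 + 12*z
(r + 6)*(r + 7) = r^2 + 13*r + 42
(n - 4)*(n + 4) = n^2 - 16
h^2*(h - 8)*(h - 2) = h^4 - 10*h^3 + 16*h^2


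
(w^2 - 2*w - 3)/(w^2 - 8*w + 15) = (w + 1)/(w - 5)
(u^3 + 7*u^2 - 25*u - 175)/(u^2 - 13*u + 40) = (u^2 + 12*u + 35)/(u - 8)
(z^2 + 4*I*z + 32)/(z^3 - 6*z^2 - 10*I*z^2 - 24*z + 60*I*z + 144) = (z + 8*I)/(z^2 - 6*z*(1 + I) + 36*I)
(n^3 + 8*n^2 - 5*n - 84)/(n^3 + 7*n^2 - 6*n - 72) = (n + 7)/(n + 6)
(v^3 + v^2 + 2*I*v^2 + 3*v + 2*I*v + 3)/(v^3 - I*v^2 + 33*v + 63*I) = (v^2 + v*(1 - I) - I)/(v^2 - 4*I*v + 21)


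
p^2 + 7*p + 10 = (p + 2)*(p + 5)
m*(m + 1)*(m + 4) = m^3 + 5*m^2 + 4*m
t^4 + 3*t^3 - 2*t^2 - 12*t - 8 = (t - 2)*(t + 1)*(t + 2)^2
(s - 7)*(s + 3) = s^2 - 4*s - 21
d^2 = d^2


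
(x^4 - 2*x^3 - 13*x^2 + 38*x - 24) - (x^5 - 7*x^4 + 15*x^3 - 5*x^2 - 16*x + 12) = -x^5 + 8*x^4 - 17*x^3 - 8*x^2 + 54*x - 36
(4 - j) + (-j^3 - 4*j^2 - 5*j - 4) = -j^3 - 4*j^2 - 6*j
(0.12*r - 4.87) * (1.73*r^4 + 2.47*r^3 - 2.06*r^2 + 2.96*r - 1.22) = 0.2076*r^5 - 8.1287*r^4 - 12.2761*r^3 + 10.3874*r^2 - 14.5616*r + 5.9414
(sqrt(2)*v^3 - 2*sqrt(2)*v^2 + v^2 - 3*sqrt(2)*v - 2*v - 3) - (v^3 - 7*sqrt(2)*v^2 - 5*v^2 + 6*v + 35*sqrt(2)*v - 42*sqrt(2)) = -v^3 + sqrt(2)*v^3 + 6*v^2 + 5*sqrt(2)*v^2 - 38*sqrt(2)*v - 8*v - 3 + 42*sqrt(2)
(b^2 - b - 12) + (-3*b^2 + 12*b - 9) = -2*b^2 + 11*b - 21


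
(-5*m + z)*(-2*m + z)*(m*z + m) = 10*m^3*z + 10*m^3 - 7*m^2*z^2 - 7*m^2*z + m*z^3 + m*z^2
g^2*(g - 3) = g^3 - 3*g^2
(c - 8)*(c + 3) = c^2 - 5*c - 24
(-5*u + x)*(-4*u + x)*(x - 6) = 20*u^2*x - 120*u^2 - 9*u*x^2 + 54*u*x + x^3 - 6*x^2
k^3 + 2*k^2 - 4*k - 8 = (k - 2)*(k + 2)^2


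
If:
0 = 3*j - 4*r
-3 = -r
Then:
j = 4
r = 3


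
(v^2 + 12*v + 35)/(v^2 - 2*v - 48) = (v^2 + 12*v + 35)/(v^2 - 2*v - 48)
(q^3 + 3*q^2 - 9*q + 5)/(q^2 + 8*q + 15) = (q^2 - 2*q + 1)/(q + 3)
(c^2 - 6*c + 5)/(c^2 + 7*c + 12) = (c^2 - 6*c + 5)/(c^2 + 7*c + 12)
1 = 1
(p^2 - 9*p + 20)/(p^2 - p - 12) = (p - 5)/(p + 3)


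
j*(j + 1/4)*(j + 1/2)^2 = j^4 + 5*j^3/4 + j^2/2 + j/16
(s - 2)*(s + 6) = s^2 + 4*s - 12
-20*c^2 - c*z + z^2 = (-5*c + z)*(4*c + z)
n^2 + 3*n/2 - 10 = (n - 5/2)*(n + 4)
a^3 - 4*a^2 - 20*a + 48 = (a - 6)*(a - 2)*(a + 4)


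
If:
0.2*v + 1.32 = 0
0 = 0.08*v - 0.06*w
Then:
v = -6.60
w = -8.80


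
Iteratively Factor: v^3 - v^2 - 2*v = (v)*(v^2 - v - 2) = v*(v + 1)*(v - 2)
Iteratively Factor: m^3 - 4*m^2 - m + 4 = (m - 1)*(m^2 - 3*m - 4) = (m - 1)*(m + 1)*(m - 4)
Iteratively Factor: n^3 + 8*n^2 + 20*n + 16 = (n + 2)*(n^2 + 6*n + 8) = (n + 2)^2*(n + 4)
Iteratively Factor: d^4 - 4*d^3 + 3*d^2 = (d - 1)*(d^3 - 3*d^2) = d*(d - 1)*(d^2 - 3*d) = d*(d - 3)*(d - 1)*(d)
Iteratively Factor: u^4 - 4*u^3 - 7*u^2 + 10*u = (u - 5)*(u^3 + u^2 - 2*u) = u*(u - 5)*(u^2 + u - 2) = u*(u - 5)*(u - 1)*(u + 2)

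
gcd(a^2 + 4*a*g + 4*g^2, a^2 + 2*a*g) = a + 2*g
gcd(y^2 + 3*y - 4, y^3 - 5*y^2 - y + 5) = y - 1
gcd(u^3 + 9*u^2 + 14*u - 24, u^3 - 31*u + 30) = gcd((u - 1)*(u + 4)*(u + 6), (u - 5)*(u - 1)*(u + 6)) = u^2 + 5*u - 6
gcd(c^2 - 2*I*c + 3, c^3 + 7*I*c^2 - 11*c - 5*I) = c + I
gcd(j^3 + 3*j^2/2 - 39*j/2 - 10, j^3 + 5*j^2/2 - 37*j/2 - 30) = j^2 + j - 20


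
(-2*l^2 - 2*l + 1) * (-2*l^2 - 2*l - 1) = 4*l^4 + 8*l^3 + 4*l^2 - 1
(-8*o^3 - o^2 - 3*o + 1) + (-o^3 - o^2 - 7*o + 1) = -9*o^3 - 2*o^2 - 10*o + 2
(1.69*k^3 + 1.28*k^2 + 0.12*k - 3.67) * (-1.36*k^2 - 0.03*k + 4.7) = -2.2984*k^5 - 1.7915*k^4 + 7.7414*k^3 + 11.0036*k^2 + 0.6741*k - 17.249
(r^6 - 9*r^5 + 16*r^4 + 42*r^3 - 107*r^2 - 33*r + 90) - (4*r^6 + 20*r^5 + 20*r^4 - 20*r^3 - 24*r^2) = -3*r^6 - 29*r^5 - 4*r^4 + 62*r^3 - 83*r^2 - 33*r + 90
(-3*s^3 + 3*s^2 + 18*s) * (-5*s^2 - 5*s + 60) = 15*s^5 - 285*s^3 + 90*s^2 + 1080*s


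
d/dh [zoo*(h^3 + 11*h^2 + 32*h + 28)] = zoo*(h^2 + h + 1)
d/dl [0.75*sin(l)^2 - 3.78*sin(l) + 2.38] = (1.5*sin(l) - 3.78)*cos(l)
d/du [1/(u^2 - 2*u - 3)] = 2*(1 - u)/(-u^2 + 2*u + 3)^2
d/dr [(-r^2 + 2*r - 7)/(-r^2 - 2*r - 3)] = 4*(r^2 - 2*r - 5)/(r^4 + 4*r^3 + 10*r^2 + 12*r + 9)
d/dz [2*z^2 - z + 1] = 4*z - 1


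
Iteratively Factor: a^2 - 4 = (a - 2)*(a + 2)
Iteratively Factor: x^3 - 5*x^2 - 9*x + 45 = (x - 3)*(x^2 - 2*x - 15) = (x - 3)*(x + 3)*(x - 5)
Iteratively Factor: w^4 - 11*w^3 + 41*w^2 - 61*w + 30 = (w - 5)*(w^3 - 6*w^2 + 11*w - 6) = (w - 5)*(w - 1)*(w^2 - 5*w + 6) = (w - 5)*(w - 2)*(w - 1)*(w - 3)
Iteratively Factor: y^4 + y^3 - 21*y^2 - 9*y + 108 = (y + 4)*(y^3 - 3*y^2 - 9*y + 27) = (y + 3)*(y + 4)*(y^2 - 6*y + 9) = (y - 3)*(y + 3)*(y + 4)*(y - 3)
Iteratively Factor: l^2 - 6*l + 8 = (l - 2)*(l - 4)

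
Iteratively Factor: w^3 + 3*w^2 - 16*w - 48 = (w + 3)*(w^2 - 16) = (w + 3)*(w + 4)*(w - 4)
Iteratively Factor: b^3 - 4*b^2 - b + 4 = (b - 1)*(b^2 - 3*b - 4) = (b - 4)*(b - 1)*(b + 1)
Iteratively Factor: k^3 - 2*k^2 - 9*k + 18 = (k - 3)*(k^2 + k - 6) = (k - 3)*(k - 2)*(k + 3)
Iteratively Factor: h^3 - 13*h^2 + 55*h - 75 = (h - 3)*(h^2 - 10*h + 25) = (h - 5)*(h - 3)*(h - 5)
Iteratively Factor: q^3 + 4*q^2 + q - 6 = (q - 1)*(q^2 + 5*q + 6) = (q - 1)*(q + 2)*(q + 3)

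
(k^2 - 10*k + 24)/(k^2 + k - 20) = (k - 6)/(k + 5)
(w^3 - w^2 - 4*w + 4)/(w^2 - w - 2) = (w^2 + w - 2)/(w + 1)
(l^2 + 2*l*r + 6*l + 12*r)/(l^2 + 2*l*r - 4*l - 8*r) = (l + 6)/(l - 4)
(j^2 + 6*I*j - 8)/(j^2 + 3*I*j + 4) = (j + 2*I)/(j - I)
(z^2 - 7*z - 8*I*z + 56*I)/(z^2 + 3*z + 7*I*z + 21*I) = (z^2 - z*(7 + 8*I) + 56*I)/(z^2 + z*(3 + 7*I) + 21*I)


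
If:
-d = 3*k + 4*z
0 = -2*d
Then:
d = 0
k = -4*z/3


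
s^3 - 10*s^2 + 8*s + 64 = (s - 8)*(s - 4)*(s + 2)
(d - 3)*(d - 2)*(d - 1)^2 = d^4 - 7*d^3 + 17*d^2 - 17*d + 6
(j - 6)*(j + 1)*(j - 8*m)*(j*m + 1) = j^4*m - 8*j^3*m^2 - 5*j^3*m + j^3 + 40*j^2*m^2 - 14*j^2*m - 5*j^2 + 48*j*m^2 + 40*j*m - 6*j + 48*m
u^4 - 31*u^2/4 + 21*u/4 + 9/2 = (u - 2)*(u - 3/2)*(u + 1/2)*(u + 3)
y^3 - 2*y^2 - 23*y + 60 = (y - 4)*(y - 3)*(y + 5)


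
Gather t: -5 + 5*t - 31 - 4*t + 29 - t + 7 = 0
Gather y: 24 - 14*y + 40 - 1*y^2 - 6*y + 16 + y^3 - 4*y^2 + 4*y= y^3 - 5*y^2 - 16*y + 80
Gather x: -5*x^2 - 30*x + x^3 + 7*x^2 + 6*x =x^3 + 2*x^2 - 24*x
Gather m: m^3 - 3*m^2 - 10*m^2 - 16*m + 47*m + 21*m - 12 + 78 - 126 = m^3 - 13*m^2 + 52*m - 60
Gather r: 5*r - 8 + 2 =5*r - 6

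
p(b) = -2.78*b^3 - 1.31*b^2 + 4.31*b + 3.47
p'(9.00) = -694.81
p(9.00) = -2090.47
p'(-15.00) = -1832.89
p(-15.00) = 9026.57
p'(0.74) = -2.20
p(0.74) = 4.82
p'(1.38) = -15.19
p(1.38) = -0.38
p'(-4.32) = -140.02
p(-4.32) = 184.53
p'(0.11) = 3.92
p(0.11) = 3.92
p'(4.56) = -181.06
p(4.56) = -267.71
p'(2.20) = -41.82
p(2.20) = -22.99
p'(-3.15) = -70.19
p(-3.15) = 63.79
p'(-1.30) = -6.38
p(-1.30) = 1.76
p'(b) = -8.34*b^2 - 2.62*b + 4.31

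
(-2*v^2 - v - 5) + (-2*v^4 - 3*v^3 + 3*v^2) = -2*v^4 - 3*v^3 + v^2 - v - 5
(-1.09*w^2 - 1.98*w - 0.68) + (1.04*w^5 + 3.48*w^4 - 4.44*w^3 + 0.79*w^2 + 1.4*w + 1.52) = 1.04*w^5 + 3.48*w^4 - 4.44*w^3 - 0.3*w^2 - 0.58*w + 0.84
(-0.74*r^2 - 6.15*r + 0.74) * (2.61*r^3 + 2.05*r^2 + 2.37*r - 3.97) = -1.9314*r^5 - 17.5685*r^4 - 12.4299*r^3 - 10.1207*r^2 + 26.1693*r - 2.9378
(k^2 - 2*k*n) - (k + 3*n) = k^2 - 2*k*n - k - 3*n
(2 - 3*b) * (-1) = 3*b - 2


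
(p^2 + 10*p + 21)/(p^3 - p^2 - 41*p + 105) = (p + 3)/(p^2 - 8*p + 15)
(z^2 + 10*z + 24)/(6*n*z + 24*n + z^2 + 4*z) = (z + 6)/(6*n + z)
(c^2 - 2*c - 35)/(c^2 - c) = (c^2 - 2*c - 35)/(c*(c - 1))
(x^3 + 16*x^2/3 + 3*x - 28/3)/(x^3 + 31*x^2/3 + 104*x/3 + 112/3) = (x - 1)/(x + 4)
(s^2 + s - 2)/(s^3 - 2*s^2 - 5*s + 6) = 1/(s - 3)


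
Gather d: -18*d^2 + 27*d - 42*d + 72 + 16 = -18*d^2 - 15*d + 88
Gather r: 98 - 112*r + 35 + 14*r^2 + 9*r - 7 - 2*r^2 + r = 12*r^2 - 102*r + 126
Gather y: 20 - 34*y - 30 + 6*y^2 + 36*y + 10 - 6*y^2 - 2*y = 0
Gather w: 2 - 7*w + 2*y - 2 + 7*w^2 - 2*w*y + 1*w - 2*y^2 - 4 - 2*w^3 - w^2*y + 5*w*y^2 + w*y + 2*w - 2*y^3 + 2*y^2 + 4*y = -2*w^3 + w^2*(7 - y) + w*(5*y^2 - y - 4) - 2*y^3 + 6*y - 4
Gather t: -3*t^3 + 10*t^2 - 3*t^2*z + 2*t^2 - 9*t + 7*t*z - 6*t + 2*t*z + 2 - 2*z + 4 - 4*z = -3*t^3 + t^2*(12 - 3*z) + t*(9*z - 15) - 6*z + 6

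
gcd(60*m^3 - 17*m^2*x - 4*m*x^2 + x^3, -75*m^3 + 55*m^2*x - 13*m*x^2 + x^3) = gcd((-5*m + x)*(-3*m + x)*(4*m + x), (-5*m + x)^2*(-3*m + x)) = 15*m^2 - 8*m*x + x^2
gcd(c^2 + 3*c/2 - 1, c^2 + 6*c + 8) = c + 2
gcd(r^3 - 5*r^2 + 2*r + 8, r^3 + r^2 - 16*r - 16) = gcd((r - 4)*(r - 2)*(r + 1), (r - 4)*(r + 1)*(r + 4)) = r^2 - 3*r - 4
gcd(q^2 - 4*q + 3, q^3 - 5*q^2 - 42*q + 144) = q - 3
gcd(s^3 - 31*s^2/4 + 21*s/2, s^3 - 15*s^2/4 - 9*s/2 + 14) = s - 7/4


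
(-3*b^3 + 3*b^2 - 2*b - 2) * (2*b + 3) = -6*b^4 - 3*b^3 + 5*b^2 - 10*b - 6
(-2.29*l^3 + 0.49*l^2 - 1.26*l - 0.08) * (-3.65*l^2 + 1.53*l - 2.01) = 8.3585*l^5 - 5.2922*l^4 + 9.9516*l^3 - 2.6207*l^2 + 2.4102*l + 0.1608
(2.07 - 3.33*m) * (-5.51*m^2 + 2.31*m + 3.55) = 18.3483*m^3 - 19.098*m^2 - 7.0398*m + 7.3485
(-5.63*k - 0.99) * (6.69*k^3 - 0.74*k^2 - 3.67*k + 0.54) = -37.6647*k^4 - 2.4569*k^3 + 21.3947*k^2 + 0.5931*k - 0.5346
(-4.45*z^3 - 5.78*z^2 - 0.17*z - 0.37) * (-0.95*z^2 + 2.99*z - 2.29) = 4.2275*z^5 - 7.8145*z^4 - 6.9302*z^3 + 13.0794*z^2 - 0.717*z + 0.8473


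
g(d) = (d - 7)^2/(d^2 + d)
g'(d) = (-2*d - 1)*(d - 7)^2/(d^2 + d)^2 + (2*d - 14)/(d^2 + d)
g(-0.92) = -852.26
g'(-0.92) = 9942.11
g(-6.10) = 5.52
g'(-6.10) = 1.14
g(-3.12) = 15.48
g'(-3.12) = 9.21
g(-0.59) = -238.15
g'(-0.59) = 239.96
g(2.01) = 4.12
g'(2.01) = -5.06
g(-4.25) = 9.16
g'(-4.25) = 3.35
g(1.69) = 6.20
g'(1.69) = -8.31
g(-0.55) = -230.31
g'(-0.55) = 154.07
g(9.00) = 0.04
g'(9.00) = 0.04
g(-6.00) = 5.63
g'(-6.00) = 1.20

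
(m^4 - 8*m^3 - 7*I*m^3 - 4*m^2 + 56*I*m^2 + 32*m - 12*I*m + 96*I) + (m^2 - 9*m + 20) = m^4 - 8*m^3 - 7*I*m^3 - 3*m^2 + 56*I*m^2 + 23*m - 12*I*m + 20 + 96*I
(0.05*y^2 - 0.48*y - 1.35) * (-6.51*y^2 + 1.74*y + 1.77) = -0.3255*y^4 + 3.2118*y^3 + 8.0418*y^2 - 3.1986*y - 2.3895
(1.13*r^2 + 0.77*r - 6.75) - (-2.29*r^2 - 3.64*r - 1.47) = 3.42*r^2 + 4.41*r - 5.28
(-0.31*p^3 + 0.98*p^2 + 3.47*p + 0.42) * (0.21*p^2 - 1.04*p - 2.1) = -0.0651*p^5 + 0.5282*p^4 + 0.3605*p^3 - 5.5786*p^2 - 7.7238*p - 0.882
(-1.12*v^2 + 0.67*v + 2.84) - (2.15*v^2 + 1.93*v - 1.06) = -3.27*v^2 - 1.26*v + 3.9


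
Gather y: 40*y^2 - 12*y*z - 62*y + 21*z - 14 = 40*y^2 + y*(-12*z - 62) + 21*z - 14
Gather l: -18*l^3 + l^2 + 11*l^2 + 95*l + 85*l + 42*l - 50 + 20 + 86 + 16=-18*l^3 + 12*l^2 + 222*l + 72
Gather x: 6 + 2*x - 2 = 2*x + 4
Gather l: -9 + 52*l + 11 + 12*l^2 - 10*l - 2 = 12*l^2 + 42*l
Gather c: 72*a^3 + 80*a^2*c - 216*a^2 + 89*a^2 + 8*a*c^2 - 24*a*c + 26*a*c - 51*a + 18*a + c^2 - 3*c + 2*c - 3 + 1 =72*a^3 - 127*a^2 - 33*a + c^2*(8*a + 1) + c*(80*a^2 + 2*a - 1) - 2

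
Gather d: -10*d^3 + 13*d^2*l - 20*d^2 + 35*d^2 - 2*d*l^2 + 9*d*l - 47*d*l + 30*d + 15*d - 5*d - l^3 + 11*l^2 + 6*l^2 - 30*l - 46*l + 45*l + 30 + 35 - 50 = -10*d^3 + d^2*(13*l + 15) + d*(-2*l^2 - 38*l + 40) - l^3 + 17*l^2 - 31*l + 15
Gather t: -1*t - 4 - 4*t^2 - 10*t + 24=-4*t^2 - 11*t + 20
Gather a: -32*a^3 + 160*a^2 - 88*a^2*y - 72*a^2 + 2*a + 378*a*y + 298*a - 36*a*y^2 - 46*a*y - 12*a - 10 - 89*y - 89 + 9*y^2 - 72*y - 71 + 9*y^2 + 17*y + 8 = -32*a^3 + a^2*(88 - 88*y) + a*(-36*y^2 + 332*y + 288) + 18*y^2 - 144*y - 162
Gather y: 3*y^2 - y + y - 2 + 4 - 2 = 3*y^2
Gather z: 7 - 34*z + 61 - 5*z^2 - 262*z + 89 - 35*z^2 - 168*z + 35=-40*z^2 - 464*z + 192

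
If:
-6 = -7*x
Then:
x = 6/7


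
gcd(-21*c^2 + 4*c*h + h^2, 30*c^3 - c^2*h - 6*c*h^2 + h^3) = 3*c - h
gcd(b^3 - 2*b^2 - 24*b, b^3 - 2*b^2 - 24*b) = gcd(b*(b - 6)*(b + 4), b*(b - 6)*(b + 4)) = b^3 - 2*b^2 - 24*b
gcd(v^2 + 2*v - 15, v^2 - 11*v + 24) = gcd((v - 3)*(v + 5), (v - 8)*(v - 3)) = v - 3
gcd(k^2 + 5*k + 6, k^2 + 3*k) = k + 3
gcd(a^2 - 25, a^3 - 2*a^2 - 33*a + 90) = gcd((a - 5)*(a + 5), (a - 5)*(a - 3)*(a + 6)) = a - 5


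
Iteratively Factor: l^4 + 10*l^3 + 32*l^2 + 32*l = (l + 4)*(l^3 + 6*l^2 + 8*l) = l*(l + 4)*(l^2 + 6*l + 8) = l*(l + 2)*(l + 4)*(l + 4)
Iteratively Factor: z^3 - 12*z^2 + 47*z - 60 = (z - 4)*(z^2 - 8*z + 15) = (z - 5)*(z - 4)*(z - 3)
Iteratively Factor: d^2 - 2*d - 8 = (d - 4)*(d + 2)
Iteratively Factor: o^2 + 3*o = (o + 3)*(o)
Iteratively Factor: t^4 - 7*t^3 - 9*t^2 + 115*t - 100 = (t - 5)*(t^3 - 2*t^2 - 19*t + 20) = (t - 5)*(t + 4)*(t^2 - 6*t + 5) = (t - 5)*(t - 1)*(t + 4)*(t - 5)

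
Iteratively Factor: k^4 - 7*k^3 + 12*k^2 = (k)*(k^3 - 7*k^2 + 12*k) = k^2*(k^2 - 7*k + 12) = k^2*(k - 3)*(k - 4)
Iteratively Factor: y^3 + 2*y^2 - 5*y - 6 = (y + 3)*(y^2 - y - 2) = (y + 1)*(y + 3)*(y - 2)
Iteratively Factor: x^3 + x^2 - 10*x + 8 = (x - 1)*(x^2 + 2*x - 8) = (x - 1)*(x + 4)*(x - 2)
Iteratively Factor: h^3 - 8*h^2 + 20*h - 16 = (h - 4)*(h^2 - 4*h + 4) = (h - 4)*(h - 2)*(h - 2)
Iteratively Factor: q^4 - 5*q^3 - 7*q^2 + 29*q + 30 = (q + 2)*(q^3 - 7*q^2 + 7*q + 15) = (q - 5)*(q + 2)*(q^2 - 2*q - 3) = (q - 5)*(q - 3)*(q + 2)*(q + 1)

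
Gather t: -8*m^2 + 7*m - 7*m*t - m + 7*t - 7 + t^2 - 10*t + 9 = -8*m^2 + 6*m + t^2 + t*(-7*m - 3) + 2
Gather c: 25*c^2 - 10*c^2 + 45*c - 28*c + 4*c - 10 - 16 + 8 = 15*c^2 + 21*c - 18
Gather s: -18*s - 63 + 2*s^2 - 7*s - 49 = 2*s^2 - 25*s - 112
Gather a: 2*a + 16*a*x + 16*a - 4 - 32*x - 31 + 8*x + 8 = a*(16*x + 18) - 24*x - 27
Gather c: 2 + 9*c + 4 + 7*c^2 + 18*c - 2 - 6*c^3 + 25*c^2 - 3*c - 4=-6*c^3 + 32*c^2 + 24*c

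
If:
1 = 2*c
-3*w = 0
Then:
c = 1/2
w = 0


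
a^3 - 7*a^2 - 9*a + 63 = (a - 7)*(a - 3)*(a + 3)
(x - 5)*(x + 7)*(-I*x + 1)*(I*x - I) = x^4 + x^3 + I*x^3 - 37*x^2 + I*x^2 + 35*x - 37*I*x + 35*I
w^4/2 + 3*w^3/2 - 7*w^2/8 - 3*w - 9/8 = (w/2 + 1/2)*(w - 3/2)*(w + 1/2)*(w + 3)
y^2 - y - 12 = (y - 4)*(y + 3)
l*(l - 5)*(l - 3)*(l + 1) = l^4 - 7*l^3 + 7*l^2 + 15*l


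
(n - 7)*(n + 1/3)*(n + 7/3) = n^3 - 13*n^2/3 - 161*n/9 - 49/9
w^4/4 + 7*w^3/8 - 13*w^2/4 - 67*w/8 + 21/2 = (w/4 + 1)*(w - 3)*(w - 1)*(w + 7/2)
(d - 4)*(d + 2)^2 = d^3 - 12*d - 16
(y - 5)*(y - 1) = y^2 - 6*y + 5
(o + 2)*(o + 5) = o^2 + 7*o + 10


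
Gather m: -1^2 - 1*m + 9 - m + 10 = 18 - 2*m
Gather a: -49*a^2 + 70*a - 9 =-49*a^2 + 70*a - 9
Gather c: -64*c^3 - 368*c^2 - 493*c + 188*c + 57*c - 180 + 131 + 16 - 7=-64*c^3 - 368*c^2 - 248*c - 40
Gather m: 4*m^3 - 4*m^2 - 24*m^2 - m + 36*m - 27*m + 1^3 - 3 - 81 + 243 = 4*m^3 - 28*m^2 + 8*m + 160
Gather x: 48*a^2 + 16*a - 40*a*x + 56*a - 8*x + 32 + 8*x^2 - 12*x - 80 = 48*a^2 + 72*a + 8*x^2 + x*(-40*a - 20) - 48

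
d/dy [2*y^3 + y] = 6*y^2 + 1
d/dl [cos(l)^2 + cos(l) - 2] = -sin(l) - sin(2*l)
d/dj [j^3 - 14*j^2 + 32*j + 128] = 3*j^2 - 28*j + 32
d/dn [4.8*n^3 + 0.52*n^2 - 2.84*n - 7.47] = 14.4*n^2 + 1.04*n - 2.84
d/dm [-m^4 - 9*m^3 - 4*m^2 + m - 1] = -4*m^3 - 27*m^2 - 8*m + 1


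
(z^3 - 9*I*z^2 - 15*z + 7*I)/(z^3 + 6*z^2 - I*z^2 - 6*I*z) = (z^2 - 8*I*z - 7)/(z*(z + 6))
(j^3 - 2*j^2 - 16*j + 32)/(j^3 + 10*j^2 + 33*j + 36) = (j^2 - 6*j + 8)/(j^2 + 6*j + 9)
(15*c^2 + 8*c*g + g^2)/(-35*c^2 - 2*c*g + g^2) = (-3*c - g)/(7*c - g)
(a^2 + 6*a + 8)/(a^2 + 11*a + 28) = (a + 2)/(a + 7)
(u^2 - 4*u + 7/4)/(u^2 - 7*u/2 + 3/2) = (u - 7/2)/(u - 3)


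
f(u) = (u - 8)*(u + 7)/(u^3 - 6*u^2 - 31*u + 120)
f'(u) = (u - 8)*(u + 7)*(-3*u^2 + 12*u + 31)/(u^3 - 6*u^2 - 31*u + 120)^2 + (u - 8)/(u^3 - 6*u^2 - 31*u + 120) + (u + 7)/(u^3 - 6*u^2 - 31*u + 120)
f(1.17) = -0.72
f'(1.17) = -0.37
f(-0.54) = -0.41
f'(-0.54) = -0.09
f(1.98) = -1.26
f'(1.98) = -1.20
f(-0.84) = -0.39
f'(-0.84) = -0.07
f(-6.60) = 0.03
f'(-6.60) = 0.08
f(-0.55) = -0.41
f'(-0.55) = -0.09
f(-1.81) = -0.34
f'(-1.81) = -0.03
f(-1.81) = -0.34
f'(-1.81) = -0.03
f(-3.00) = -0.33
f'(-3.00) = 0.03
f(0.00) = -0.47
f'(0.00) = -0.13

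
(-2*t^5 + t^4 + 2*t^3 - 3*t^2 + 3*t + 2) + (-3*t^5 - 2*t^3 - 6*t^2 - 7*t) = -5*t^5 + t^4 - 9*t^2 - 4*t + 2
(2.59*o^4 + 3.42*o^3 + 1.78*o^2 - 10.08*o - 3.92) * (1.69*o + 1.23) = 4.3771*o^5 + 8.9655*o^4 + 7.2148*o^3 - 14.8458*o^2 - 19.0232*o - 4.8216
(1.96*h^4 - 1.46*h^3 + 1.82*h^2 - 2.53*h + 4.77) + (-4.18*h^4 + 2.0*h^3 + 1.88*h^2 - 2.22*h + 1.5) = -2.22*h^4 + 0.54*h^3 + 3.7*h^2 - 4.75*h + 6.27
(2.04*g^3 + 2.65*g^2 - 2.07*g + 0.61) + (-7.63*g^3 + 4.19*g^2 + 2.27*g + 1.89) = -5.59*g^3 + 6.84*g^2 + 0.2*g + 2.5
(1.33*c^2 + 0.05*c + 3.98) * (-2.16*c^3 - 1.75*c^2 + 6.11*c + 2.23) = -2.8728*c^5 - 2.4355*c^4 - 0.557999999999999*c^3 - 3.6936*c^2 + 24.4293*c + 8.8754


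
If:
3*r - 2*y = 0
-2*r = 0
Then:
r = 0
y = 0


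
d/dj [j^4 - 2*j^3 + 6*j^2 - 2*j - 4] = 4*j^3 - 6*j^2 + 12*j - 2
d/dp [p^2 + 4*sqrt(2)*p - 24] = 2*p + 4*sqrt(2)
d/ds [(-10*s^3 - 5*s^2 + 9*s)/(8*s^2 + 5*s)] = (-80*s^2 - 100*s - 97)/(64*s^2 + 80*s + 25)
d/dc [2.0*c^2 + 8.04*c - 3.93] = 4.0*c + 8.04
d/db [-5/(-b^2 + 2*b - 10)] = 10*(1 - b)/(b^2 - 2*b + 10)^2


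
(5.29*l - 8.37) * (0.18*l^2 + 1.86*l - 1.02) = 0.9522*l^3 + 8.3328*l^2 - 20.964*l + 8.5374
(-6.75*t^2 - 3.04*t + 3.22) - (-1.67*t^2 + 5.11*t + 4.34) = -5.08*t^2 - 8.15*t - 1.12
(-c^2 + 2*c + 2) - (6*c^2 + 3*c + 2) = -7*c^2 - c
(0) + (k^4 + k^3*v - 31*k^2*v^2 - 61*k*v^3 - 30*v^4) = k^4 + k^3*v - 31*k^2*v^2 - 61*k*v^3 - 30*v^4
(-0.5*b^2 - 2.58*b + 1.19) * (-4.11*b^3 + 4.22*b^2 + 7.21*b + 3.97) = 2.055*b^5 + 8.4938*b^4 - 19.3835*b^3 - 15.565*b^2 - 1.6627*b + 4.7243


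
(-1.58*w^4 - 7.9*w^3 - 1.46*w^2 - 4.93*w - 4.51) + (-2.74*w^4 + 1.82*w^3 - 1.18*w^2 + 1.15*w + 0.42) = -4.32*w^4 - 6.08*w^3 - 2.64*w^2 - 3.78*w - 4.09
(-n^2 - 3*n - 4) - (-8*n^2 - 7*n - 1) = 7*n^2 + 4*n - 3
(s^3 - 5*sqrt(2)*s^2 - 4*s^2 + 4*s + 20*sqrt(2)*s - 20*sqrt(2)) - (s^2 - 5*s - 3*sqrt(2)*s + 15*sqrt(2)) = s^3 - 5*sqrt(2)*s^2 - 5*s^2 + 9*s + 23*sqrt(2)*s - 35*sqrt(2)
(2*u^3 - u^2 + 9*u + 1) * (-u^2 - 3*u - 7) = -2*u^5 - 5*u^4 - 20*u^3 - 21*u^2 - 66*u - 7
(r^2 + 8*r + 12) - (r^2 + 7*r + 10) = r + 2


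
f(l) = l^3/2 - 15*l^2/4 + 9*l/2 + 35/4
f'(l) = 3*l^2/2 - 15*l/2 + 9/2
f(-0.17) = 7.87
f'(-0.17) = 5.82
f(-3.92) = -96.63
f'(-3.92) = 56.95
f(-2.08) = -21.33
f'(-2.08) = 26.59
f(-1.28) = -4.20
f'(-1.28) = 16.56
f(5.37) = 2.20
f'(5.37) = 7.48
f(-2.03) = -20.02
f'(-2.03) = 25.91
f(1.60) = 8.40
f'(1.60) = -3.66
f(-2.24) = -25.77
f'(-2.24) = 28.83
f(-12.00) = -1449.25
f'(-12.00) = 310.50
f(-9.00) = -700.00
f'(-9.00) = 193.50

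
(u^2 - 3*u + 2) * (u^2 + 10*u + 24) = u^4 + 7*u^3 - 4*u^2 - 52*u + 48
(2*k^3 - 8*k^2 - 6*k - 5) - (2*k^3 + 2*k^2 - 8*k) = -10*k^2 + 2*k - 5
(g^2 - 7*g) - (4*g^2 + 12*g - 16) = -3*g^2 - 19*g + 16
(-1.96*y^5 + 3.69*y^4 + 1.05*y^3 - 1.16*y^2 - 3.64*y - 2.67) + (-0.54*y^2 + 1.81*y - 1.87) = -1.96*y^5 + 3.69*y^4 + 1.05*y^3 - 1.7*y^2 - 1.83*y - 4.54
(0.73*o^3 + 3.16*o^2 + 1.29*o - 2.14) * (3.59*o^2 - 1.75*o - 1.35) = 2.6207*o^5 + 10.0669*o^4 - 1.8844*o^3 - 14.2061*o^2 + 2.0035*o + 2.889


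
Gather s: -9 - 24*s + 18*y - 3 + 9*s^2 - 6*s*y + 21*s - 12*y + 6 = 9*s^2 + s*(-6*y - 3) + 6*y - 6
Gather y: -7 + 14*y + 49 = 14*y + 42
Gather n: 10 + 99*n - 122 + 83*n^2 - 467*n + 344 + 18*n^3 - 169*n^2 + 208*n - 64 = 18*n^3 - 86*n^2 - 160*n + 168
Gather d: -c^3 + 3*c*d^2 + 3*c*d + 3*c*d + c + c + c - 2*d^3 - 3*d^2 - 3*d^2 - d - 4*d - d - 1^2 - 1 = -c^3 + 3*c - 2*d^3 + d^2*(3*c - 6) + d*(6*c - 6) - 2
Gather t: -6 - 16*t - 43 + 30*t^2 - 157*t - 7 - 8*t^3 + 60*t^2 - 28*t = -8*t^3 + 90*t^2 - 201*t - 56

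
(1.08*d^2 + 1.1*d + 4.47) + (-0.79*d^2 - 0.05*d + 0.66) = 0.29*d^2 + 1.05*d + 5.13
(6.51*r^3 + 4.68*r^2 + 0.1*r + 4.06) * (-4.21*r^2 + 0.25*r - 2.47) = -27.4071*r^5 - 18.0753*r^4 - 15.3307*r^3 - 28.6272*r^2 + 0.768*r - 10.0282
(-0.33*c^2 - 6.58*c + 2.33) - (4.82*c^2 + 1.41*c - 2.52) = -5.15*c^2 - 7.99*c + 4.85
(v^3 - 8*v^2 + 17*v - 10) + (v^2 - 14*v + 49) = v^3 - 7*v^2 + 3*v + 39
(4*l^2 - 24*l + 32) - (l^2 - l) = 3*l^2 - 23*l + 32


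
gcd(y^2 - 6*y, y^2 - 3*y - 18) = y - 6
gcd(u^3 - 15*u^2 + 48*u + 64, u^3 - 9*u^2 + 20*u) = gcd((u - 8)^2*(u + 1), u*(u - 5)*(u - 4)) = 1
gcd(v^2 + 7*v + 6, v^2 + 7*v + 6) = v^2 + 7*v + 6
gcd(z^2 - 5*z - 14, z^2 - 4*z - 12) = z + 2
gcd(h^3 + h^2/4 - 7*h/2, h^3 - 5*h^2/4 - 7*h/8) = h^2 - 7*h/4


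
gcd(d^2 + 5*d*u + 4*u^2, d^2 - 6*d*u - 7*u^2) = d + u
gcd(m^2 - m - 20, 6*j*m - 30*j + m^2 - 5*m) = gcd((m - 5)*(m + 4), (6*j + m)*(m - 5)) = m - 5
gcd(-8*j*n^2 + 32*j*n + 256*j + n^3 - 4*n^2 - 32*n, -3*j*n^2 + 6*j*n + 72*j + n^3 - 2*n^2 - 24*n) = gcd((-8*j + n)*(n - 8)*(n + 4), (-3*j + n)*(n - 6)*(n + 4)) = n + 4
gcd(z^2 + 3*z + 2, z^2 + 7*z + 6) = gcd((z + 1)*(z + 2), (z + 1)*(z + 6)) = z + 1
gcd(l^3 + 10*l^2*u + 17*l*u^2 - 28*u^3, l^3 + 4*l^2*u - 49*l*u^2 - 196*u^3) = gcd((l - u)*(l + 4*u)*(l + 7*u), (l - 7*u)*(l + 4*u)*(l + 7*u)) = l^2 + 11*l*u + 28*u^2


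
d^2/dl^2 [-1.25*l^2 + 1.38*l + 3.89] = -2.50000000000000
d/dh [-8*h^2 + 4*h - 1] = 4 - 16*h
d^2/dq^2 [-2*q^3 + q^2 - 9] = 2 - 12*q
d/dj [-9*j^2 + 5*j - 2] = 5 - 18*j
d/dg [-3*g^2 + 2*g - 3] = 2 - 6*g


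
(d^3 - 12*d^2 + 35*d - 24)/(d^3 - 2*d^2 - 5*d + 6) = (d - 8)/(d + 2)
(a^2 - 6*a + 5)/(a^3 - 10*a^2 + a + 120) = (a - 1)/(a^2 - 5*a - 24)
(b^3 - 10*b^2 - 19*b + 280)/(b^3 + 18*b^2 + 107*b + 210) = (b^2 - 15*b + 56)/(b^2 + 13*b + 42)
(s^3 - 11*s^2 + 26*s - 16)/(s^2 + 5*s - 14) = (s^2 - 9*s + 8)/(s + 7)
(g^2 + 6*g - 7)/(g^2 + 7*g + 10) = (g^2 + 6*g - 7)/(g^2 + 7*g + 10)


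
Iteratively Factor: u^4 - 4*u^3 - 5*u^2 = (u + 1)*(u^3 - 5*u^2) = u*(u + 1)*(u^2 - 5*u) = u^2*(u + 1)*(u - 5)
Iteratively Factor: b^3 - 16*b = (b - 4)*(b^2 + 4*b) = b*(b - 4)*(b + 4)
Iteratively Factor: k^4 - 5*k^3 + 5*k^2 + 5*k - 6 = (k - 3)*(k^3 - 2*k^2 - k + 2) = (k - 3)*(k - 1)*(k^2 - k - 2) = (k - 3)*(k - 1)*(k + 1)*(k - 2)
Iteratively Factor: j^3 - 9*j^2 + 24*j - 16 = (j - 1)*(j^2 - 8*j + 16) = (j - 4)*(j - 1)*(j - 4)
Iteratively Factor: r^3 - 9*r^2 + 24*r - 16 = (r - 4)*(r^2 - 5*r + 4) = (r - 4)^2*(r - 1)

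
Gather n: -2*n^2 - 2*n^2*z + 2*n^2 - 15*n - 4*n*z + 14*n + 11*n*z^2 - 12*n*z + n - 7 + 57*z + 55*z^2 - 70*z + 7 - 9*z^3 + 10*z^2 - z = -2*n^2*z + n*(11*z^2 - 16*z) - 9*z^3 + 65*z^2 - 14*z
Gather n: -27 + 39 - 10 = 2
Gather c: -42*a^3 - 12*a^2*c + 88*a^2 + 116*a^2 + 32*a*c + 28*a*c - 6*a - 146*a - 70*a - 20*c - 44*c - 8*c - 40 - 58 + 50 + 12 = -42*a^3 + 204*a^2 - 222*a + c*(-12*a^2 + 60*a - 72) - 36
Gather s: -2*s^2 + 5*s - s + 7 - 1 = -2*s^2 + 4*s + 6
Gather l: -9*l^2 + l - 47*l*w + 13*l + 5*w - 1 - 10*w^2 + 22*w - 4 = -9*l^2 + l*(14 - 47*w) - 10*w^2 + 27*w - 5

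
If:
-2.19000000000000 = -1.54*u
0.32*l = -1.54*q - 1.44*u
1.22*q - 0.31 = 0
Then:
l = -7.62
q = 0.25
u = 1.42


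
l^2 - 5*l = l*(l - 5)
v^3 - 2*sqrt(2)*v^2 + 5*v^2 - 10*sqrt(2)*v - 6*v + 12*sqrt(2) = (v - 1)*(v + 6)*(v - 2*sqrt(2))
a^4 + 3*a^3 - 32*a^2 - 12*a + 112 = (a - 4)*(a - 2)*(a + 2)*(a + 7)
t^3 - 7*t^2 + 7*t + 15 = (t - 5)*(t - 3)*(t + 1)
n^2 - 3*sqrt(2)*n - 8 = (n - 4*sqrt(2))*(n + sqrt(2))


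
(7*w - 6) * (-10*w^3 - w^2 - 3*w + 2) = -70*w^4 + 53*w^3 - 15*w^2 + 32*w - 12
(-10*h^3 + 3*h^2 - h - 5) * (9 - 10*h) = 100*h^4 - 120*h^3 + 37*h^2 + 41*h - 45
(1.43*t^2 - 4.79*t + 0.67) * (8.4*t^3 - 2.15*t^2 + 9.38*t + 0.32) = 12.012*t^5 - 43.3105*t^4 + 29.3399*t^3 - 45.9131*t^2 + 4.7518*t + 0.2144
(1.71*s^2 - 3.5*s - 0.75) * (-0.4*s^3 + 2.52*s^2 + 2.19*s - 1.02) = -0.684*s^5 + 5.7092*s^4 - 4.7751*s^3 - 11.2992*s^2 + 1.9275*s + 0.765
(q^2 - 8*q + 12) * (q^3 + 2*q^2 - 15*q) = q^5 - 6*q^4 - 19*q^3 + 144*q^2 - 180*q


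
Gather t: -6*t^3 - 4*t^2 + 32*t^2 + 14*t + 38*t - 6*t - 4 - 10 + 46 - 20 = -6*t^3 + 28*t^2 + 46*t + 12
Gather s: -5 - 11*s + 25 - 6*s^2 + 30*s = -6*s^2 + 19*s + 20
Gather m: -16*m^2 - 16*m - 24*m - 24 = -16*m^2 - 40*m - 24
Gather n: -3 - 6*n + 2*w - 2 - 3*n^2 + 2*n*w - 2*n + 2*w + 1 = -3*n^2 + n*(2*w - 8) + 4*w - 4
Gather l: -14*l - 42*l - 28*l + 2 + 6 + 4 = 12 - 84*l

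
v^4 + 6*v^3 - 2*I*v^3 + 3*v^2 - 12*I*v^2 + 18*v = v*(v + 6)*(v - 3*I)*(v + I)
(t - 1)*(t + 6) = t^2 + 5*t - 6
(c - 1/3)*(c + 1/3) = c^2 - 1/9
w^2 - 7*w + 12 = (w - 4)*(w - 3)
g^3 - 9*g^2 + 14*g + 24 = (g - 6)*(g - 4)*(g + 1)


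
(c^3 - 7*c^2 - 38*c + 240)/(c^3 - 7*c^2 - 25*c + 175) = (c^2 - 2*c - 48)/(c^2 - 2*c - 35)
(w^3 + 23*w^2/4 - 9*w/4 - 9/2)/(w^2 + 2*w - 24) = (4*w^2 - w - 3)/(4*(w - 4))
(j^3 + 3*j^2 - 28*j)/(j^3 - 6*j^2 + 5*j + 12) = j*(j + 7)/(j^2 - 2*j - 3)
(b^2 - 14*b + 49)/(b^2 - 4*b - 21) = (b - 7)/(b + 3)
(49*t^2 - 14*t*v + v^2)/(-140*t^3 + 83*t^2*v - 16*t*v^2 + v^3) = (-7*t + v)/(20*t^2 - 9*t*v + v^2)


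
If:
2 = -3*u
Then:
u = -2/3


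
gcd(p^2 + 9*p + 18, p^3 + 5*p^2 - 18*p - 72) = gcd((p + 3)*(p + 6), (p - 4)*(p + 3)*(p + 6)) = p^2 + 9*p + 18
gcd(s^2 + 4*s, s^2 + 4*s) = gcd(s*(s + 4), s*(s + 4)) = s^2 + 4*s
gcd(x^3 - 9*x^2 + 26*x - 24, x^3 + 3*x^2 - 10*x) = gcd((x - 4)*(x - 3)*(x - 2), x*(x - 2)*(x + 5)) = x - 2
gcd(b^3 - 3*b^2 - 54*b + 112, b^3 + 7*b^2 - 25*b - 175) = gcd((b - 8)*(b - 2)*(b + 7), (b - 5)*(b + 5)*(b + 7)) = b + 7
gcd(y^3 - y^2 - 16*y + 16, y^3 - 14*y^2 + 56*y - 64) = y - 4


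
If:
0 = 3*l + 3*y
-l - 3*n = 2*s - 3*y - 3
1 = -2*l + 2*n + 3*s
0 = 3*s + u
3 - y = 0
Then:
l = -3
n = 11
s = -9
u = 27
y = 3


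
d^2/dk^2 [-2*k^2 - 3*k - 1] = -4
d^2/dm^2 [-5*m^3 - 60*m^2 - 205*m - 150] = -30*m - 120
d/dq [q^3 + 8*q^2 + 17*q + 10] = 3*q^2 + 16*q + 17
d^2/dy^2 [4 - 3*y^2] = -6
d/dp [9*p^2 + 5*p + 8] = 18*p + 5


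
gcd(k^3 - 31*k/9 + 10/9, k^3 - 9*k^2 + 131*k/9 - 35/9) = k^2 - 2*k + 5/9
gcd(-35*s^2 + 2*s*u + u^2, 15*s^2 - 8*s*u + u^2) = 5*s - u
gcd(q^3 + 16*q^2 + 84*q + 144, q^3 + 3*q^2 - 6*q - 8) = q + 4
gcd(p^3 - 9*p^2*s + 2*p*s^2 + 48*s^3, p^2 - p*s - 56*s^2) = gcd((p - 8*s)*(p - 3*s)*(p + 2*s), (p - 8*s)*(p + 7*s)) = p - 8*s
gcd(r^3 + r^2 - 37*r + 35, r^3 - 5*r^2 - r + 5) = r^2 - 6*r + 5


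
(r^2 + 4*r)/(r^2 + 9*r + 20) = r/(r + 5)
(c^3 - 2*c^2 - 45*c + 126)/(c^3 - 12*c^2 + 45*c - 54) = (c + 7)/(c - 3)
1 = 1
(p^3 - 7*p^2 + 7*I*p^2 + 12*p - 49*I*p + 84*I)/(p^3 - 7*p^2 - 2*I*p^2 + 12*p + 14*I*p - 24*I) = (p + 7*I)/(p - 2*I)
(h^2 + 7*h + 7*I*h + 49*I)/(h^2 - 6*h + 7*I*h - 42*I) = (h + 7)/(h - 6)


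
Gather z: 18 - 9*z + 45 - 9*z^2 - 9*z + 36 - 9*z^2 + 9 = -18*z^2 - 18*z + 108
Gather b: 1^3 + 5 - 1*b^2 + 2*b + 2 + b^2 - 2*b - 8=0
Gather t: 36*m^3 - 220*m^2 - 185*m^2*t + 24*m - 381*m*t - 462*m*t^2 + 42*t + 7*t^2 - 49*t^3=36*m^3 - 220*m^2 + 24*m - 49*t^3 + t^2*(7 - 462*m) + t*(-185*m^2 - 381*m + 42)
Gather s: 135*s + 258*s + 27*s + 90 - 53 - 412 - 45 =420*s - 420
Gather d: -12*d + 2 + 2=4 - 12*d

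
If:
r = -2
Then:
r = -2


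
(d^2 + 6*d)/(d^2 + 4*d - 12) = d/(d - 2)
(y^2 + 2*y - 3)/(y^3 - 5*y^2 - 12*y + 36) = (y - 1)/(y^2 - 8*y + 12)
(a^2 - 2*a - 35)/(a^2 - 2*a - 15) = (-a^2 + 2*a + 35)/(-a^2 + 2*a + 15)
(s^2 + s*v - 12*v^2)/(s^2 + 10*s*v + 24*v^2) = (s - 3*v)/(s + 6*v)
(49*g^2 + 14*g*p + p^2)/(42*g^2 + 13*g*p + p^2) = (7*g + p)/(6*g + p)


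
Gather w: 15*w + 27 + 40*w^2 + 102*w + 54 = 40*w^2 + 117*w + 81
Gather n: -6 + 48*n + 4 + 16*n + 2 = 64*n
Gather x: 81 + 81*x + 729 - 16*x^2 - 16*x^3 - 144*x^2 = -16*x^3 - 160*x^2 + 81*x + 810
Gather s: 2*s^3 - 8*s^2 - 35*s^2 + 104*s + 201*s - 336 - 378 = 2*s^3 - 43*s^2 + 305*s - 714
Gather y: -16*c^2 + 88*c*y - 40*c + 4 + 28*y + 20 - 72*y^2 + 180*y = -16*c^2 - 40*c - 72*y^2 + y*(88*c + 208) + 24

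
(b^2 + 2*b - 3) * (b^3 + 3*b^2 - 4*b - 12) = b^5 + 5*b^4 - b^3 - 29*b^2 - 12*b + 36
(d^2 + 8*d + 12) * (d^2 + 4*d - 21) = d^4 + 12*d^3 + 23*d^2 - 120*d - 252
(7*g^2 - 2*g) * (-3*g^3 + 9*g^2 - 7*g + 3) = -21*g^5 + 69*g^4 - 67*g^3 + 35*g^2 - 6*g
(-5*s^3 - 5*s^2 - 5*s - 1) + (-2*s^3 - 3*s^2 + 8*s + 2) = -7*s^3 - 8*s^2 + 3*s + 1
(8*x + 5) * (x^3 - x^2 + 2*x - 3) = 8*x^4 - 3*x^3 + 11*x^2 - 14*x - 15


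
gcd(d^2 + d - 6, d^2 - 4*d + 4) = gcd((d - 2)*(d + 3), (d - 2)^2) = d - 2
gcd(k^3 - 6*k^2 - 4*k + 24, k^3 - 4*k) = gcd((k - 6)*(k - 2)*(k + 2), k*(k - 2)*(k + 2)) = k^2 - 4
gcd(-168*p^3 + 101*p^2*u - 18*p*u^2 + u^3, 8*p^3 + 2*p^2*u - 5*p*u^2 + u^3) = 1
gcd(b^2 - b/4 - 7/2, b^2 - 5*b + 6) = b - 2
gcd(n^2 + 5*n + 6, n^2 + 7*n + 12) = n + 3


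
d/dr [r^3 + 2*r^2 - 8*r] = 3*r^2 + 4*r - 8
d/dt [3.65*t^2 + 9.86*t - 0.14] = 7.3*t + 9.86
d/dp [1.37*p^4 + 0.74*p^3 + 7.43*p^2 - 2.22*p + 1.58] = 5.48*p^3 + 2.22*p^2 + 14.86*p - 2.22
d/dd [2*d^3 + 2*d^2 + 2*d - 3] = 6*d^2 + 4*d + 2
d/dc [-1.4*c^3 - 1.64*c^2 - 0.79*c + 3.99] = -4.2*c^2 - 3.28*c - 0.79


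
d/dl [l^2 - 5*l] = 2*l - 5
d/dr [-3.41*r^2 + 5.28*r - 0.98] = 5.28 - 6.82*r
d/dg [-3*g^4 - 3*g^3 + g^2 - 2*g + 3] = -12*g^3 - 9*g^2 + 2*g - 2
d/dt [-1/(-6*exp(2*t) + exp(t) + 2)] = (1 - 12*exp(t))*exp(t)/(-6*exp(2*t) + exp(t) + 2)^2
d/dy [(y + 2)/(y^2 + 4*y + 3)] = (y^2 + 4*y - 2*(y + 2)^2 + 3)/(y^2 + 4*y + 3)^2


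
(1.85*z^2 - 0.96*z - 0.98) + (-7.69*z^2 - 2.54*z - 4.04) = -5.84*z^2 - 3.5*z - 5.02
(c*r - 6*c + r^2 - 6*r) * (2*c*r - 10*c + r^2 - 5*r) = 2*c^2*r^2 - 22*c^2*r + 60*c^2 + 3*c*r^3 - 33*c*r^2 + 90*c*r + r^4 - 11*r^3 + 30*r^2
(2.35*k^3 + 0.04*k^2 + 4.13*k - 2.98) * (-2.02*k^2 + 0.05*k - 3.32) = -4.747*k^5 + 0.0367*k^4 - 16.1426*k^3 + 6.0933*k^2 - 13.8606*k + 9.8936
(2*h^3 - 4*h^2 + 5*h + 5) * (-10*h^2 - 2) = -20*h^5 + 40*h^4 - 54*h^3 - 42*h^2 - 10*h - 10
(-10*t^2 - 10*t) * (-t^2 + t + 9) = 10*t^4 - 100*t^2 - 90*t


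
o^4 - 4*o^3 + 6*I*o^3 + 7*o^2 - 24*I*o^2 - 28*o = o*(o - 4)*(o - I)*(o + 7*I)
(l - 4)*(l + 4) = l^2 - 16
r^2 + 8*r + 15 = (r + 3)*(r + 5)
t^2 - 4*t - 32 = (t - 8)*(t + 4)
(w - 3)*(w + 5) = w^2 + 2*w - 15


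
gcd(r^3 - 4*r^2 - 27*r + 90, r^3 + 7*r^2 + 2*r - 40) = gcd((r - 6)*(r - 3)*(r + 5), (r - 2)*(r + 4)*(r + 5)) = r + 5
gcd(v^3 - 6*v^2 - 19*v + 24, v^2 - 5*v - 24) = v^2 - 5*v - 24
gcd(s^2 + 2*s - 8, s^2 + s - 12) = s + 4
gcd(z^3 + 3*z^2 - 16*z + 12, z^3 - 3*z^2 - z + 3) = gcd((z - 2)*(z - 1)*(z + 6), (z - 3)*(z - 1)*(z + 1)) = z - 1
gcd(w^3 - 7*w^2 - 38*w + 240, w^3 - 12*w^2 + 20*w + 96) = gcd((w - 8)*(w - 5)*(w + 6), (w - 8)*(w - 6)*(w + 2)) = w - 8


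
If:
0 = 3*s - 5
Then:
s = 5/3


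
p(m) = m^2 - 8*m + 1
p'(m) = 2*m - 8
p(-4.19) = 52.08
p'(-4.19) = -16.38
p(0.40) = -2.04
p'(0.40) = -7.20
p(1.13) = -6.76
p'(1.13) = -5.74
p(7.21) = -4.70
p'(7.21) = 6.42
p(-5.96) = 84.20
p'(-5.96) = -19.92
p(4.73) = -14.47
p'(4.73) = 1.46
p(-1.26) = 12.67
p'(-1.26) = -10.52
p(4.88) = -14.23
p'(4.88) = 1.76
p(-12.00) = 241.00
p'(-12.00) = -32.00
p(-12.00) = 241.00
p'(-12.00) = -32.00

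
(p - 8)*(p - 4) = p^2 - 12*p + 32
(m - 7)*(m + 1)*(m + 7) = m^3 + m^2 - 49*m - 49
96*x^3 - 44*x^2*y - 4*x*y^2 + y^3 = (-8*x + y)*(-2*x + y)*(6*x + y)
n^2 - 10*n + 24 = (n - 6)*(n - 4)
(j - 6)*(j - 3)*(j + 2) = j^3 - 7*j^2 + 36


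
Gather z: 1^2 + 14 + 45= 60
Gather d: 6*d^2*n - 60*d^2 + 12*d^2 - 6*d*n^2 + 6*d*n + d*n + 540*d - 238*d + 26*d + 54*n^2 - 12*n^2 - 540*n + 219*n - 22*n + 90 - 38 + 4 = d^2*(6*n - 48) + d*(-6*n^2 + 7*n + 328) + 42*n^2 - 343*n + 56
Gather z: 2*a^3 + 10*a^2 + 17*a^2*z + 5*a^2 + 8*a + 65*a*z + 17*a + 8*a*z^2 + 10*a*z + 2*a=2*a^3 + 15*a^2 + 8*a*z^2 + 27*a + z*(17*a^2 + 75*a)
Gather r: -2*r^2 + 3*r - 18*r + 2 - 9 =-2*r^2 - 15*r - 7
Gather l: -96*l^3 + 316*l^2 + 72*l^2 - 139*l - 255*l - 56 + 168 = -96*l^3 + 388*l^2 - 394*l + 112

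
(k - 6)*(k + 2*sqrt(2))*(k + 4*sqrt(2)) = k^3 - 6*k^2 + 6*sqrt(2)*k^2 - 36*sqrt(2)*k + 16*k - 96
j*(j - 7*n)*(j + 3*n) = j^3 - 4*j^2*n - 21*j*n^2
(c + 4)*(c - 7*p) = c^2 - 7*c*p + 4*c - 28*p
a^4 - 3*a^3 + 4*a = a*(a - 2)^2*(a + 1)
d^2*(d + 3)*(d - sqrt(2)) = d^4 - sqrt(2)*d^3 + 3*d^3 - 3*sqrt(2)*d^2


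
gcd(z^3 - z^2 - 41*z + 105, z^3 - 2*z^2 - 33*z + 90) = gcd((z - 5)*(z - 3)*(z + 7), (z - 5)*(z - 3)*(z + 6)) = z^2 - 8*z + 15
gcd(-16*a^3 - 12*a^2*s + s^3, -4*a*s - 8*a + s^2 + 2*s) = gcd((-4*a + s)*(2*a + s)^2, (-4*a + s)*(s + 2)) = -4*a + s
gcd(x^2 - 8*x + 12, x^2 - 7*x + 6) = x - 6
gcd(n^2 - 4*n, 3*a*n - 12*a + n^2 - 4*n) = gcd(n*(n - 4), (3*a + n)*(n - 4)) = n - 4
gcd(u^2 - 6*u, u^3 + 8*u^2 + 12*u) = u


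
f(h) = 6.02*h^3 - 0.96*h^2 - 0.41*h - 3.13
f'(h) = 18.06*h^2 - 1.92*h - 0.41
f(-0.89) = -7.77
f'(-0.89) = 15.60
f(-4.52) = -576.81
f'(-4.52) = 377.24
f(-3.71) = -322.23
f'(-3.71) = 255.29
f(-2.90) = -156.84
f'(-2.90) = 157.04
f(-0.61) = -4.60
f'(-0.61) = 7.48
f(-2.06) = -58.98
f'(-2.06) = 80.18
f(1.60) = 18.41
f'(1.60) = 42.75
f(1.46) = 12.96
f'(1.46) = 35.28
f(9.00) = 4304.00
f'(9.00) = 1445.17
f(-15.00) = -20530.48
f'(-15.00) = 4091.89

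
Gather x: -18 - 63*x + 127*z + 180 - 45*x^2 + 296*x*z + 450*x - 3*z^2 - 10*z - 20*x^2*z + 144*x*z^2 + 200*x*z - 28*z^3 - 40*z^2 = x^2*(-20*z - 45) + x*(144*z^2 + 496*z + 387) - 28*z^3 - 43*z^2 + 117*z + 162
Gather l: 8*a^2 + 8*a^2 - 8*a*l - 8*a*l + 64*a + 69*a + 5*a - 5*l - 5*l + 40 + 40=16*a^2 + 138*a + l*(-16*a - 10) + 80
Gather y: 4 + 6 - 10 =0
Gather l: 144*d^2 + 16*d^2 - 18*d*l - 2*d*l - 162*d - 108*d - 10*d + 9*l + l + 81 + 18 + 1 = 160*d^2 - 280*d + l*(10 - 20*d) + 100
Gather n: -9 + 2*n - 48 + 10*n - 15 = 12*n - 72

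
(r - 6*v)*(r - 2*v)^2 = r^3 - 10*r^2*v + 28*r*v^2 - 24*v^3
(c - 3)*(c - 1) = c^2 - 4*c + 3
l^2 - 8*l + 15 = (l - 5)*(l - 3)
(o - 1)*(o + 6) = o^2 + 5*o - 6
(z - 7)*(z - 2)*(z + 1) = z^3 - 8*z^2 + 5*z + 14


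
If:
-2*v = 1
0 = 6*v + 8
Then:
No Solution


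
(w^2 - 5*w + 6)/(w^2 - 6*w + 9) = (w - 2)/(w - 3)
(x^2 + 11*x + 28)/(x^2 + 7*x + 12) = (x + 7)/(x + 3)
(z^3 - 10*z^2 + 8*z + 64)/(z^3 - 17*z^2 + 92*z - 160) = (z + 2)/(z - 5)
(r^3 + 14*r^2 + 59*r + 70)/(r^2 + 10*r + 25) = (r^2 + 9*r + 14)/(r + 5)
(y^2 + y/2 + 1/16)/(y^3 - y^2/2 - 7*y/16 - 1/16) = 1/(y - 1)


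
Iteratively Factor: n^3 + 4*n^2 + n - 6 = (n + 3)*(n^2 + n - 2) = (n - 1)*(n + 3)*(n + 2)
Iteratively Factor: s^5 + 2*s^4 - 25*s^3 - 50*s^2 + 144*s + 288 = (s - 3)*(s^4 + 5*s^3 - 10*s^2 - 80*s - 96) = (s - 3)*(s + 2)*(s^3 + 3*s^2 - 16*s - 48) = (s - 3)*(s + 2)*(s + 4)*(s^2 - s - 12) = (s - 3)*(s + 2)*(s + 3)*(s + 4)*(s - 4)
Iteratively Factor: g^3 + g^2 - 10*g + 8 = (g - 1)*(g^2 + 2*g - 8) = (g - 2)*(g - 1)*(g + 4)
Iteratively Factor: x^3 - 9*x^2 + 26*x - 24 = (x - 3)*(x^2 - 6*x + 8) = (x - 3)*(x - 2)*(x - 4)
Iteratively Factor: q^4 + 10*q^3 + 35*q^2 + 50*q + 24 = (q + 4)*(q^3 + 6*q^2 + 11*q + 6) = (q + 1)*(q + 4)*(q^2 + 5*q + 6) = (q + 1)*(q + 2)*(q + 4)*(q + 3)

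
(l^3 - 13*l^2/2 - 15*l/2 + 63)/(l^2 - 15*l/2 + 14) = (l^2 - 3*l - 18)/(l - 4)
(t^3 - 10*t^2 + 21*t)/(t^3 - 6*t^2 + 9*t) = (t - 7)/(t - 3)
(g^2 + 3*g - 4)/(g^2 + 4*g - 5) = (g + 4)/(g + 5)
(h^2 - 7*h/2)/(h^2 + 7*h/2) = (2*h - 7)/(2*h + 7)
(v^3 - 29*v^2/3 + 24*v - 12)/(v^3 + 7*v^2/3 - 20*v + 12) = (v - 6)/(v + 6)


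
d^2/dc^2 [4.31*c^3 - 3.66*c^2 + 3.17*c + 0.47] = 25.86*c - 7.32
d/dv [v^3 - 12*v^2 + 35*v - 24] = 3*v^2 - 24*v + 35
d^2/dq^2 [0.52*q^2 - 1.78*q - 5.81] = 1.04000000000000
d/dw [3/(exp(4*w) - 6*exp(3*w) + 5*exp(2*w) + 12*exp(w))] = 6*(-2*exp(3*w) + 9*exp(2*w) - 5*exp(w) - 6)*exp(-w)/(exp(3*w) - 6*exp(2*w) + 5*exp(w) + 12)^2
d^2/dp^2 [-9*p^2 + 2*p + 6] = -18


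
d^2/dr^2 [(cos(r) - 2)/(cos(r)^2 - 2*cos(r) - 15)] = (9*sin(r)^4*cos(r) - 6*sin(r)^4 + 158*sin(r)^2 + 491*cos(r)/2 + 27*cos(3*r) - cos(5*r)/2 - 16)/(sin(r)^2 + 2*cos(r) + 14)^3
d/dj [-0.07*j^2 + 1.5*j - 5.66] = 1.5 - 0.14*j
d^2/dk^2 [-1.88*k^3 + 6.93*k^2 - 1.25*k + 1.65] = 13.86 - 11.28*k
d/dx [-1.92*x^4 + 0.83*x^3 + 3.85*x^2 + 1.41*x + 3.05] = -7.68*x^3 + 2.49*x^2 + 7.7*x + 1.41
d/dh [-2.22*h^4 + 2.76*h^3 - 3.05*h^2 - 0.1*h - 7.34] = -8.88*h^3 + 8.28*h^2 - 6.1*h - 0.1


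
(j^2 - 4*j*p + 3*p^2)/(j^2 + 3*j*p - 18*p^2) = (j - p)/(j + 6*p)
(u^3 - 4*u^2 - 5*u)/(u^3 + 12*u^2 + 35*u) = (u^2 - 4*u - 5)/(u^2 + 12*u + 35)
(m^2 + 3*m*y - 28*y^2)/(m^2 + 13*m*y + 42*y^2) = (m - 4*y)/(m + 6*y)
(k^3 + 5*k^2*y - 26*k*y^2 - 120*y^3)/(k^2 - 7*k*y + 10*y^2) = (-k^2 - 10*k*y - 24*y^2)/(-k + 2*y)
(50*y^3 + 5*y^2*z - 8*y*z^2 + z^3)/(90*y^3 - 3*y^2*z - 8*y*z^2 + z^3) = (10*y^2 + 3*y*z - z^2)/(18*y^2 + 3*y*z - z^2)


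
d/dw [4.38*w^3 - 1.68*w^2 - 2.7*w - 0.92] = 13.14*w^2 - 3.36*w - 2.7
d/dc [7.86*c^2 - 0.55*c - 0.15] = 15.72*c - 0.55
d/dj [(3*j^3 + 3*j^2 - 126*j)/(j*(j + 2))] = 3*(j^2 + 4*j + 44)/(j^2 + 4*j + 4)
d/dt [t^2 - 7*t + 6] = 2*t - 7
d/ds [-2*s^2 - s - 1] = -4*s - 1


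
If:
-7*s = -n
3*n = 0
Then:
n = 0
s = 0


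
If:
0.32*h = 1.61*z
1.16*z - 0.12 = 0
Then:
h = 0.52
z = 0.10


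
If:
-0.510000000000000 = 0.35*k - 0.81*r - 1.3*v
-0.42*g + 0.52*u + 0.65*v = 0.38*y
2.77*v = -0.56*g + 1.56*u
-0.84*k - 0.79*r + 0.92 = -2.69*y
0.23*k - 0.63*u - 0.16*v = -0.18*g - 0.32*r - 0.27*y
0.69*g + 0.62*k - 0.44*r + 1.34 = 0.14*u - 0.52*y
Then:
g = -0.35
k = -1.09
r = 0.46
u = -0.45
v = -0.18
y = -0.55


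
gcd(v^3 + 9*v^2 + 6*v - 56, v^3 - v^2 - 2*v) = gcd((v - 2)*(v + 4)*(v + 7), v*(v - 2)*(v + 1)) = v - 2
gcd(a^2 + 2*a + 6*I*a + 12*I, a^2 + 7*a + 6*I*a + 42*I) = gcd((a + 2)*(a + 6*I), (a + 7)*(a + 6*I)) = a + 6*I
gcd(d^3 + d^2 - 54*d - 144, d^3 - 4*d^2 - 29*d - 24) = d^2 - 5*d - 24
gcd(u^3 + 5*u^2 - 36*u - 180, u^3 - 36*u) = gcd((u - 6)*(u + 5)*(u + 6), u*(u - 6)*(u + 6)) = u^2 - 36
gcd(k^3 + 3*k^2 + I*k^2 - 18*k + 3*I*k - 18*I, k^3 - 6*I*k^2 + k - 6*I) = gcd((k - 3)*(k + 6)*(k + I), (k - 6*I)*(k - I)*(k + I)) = k + I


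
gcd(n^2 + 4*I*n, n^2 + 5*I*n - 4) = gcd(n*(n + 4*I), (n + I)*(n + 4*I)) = n + 4*I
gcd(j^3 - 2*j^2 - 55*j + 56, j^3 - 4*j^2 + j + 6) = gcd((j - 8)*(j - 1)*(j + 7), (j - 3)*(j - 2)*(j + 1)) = 1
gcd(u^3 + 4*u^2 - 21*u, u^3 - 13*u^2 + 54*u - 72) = u - 3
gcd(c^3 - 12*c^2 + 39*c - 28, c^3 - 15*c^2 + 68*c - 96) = c - 4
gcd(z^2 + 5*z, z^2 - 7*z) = z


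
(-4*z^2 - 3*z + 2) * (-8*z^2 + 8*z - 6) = 32*z^4 - 8*z^3 - 16*z^2 + 34*z - 12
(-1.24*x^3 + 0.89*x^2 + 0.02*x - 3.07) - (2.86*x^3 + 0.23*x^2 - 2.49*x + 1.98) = -4.1*x^3 + 0.66*x^2 + 2.51*x - 5.05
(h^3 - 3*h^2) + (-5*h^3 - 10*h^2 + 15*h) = -4*h^3 - 13*h^2 + 15*h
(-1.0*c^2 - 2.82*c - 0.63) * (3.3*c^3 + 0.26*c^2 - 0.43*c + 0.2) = -3.3*c^5 - 9.566*c^4 - 2.3822*c^3 + 0.8488*c^2 - 0.2931*c - 0.126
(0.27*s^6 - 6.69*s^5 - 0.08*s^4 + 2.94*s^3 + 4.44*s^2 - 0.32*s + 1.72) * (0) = 0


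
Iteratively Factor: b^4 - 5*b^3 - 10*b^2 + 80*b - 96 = (b + 4)*(b^3 - 9*b^2 + 26*b - 24) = (b - 3)*(b + 4)*(b^2 - 6*b + 8) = (b - 4)*(b - 3)*(b + 4)*(b - 2)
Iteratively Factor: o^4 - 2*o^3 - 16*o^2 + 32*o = (o - 4)*(o^3 + 2*o^2 - 8*o) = o*(o - 4)*(o^2 + 2*o - 8) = o*(o - 4)*(o + 4)*(o - 2)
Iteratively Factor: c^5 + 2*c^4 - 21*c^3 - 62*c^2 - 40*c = (c + 2)*(c^4 - 21*c^2 - 20*c) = c*(c + 2)*(c^3 - 21*c - 20) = c*(c - 5)*(c + 2)*(c^2 + 5*c + 4) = c*(c - 5)*(c + 1)*(c + 2)*(c + 4)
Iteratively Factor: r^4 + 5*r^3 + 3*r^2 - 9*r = (r + 3)*(r^3 + 2*r^2 - 3*r) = (r + 3)^2*(r^2 - r) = (r - 1)*(r + 3)^2*(r)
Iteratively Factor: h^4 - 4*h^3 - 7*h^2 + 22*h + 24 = (h + 1)*(h^3 - 5*h^2 - 2*h + 24) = (h + 1)*(h + 2)*(h^2 - 7*h + 12) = (h - 4)*(h + 1)*(h + 2)*(h - 3)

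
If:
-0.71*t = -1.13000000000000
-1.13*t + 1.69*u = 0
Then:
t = 1.59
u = 1.06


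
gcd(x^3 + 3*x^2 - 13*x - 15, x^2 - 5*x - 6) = x + 1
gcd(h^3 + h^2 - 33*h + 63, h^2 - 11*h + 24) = h - 3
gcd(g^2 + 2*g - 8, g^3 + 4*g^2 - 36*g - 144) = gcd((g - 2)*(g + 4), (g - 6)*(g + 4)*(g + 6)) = g + 4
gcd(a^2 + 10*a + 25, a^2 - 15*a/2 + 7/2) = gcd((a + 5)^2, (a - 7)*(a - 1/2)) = 1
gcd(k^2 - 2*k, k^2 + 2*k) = k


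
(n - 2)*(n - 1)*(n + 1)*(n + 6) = n^4 + 4*n^3 - 13*n^2 - 4*n + 12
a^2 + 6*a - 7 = (a - 1)*(a + 7)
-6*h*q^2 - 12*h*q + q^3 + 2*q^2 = q*(-6*h + q)*(q + 2)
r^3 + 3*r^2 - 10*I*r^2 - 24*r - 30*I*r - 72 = (r + 3)*(r - 6*I)*(r - 4*I)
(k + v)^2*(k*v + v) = k^3*v + 2*k^2*v^2 + k^2*v + k*v^3 + 2*k*v^2 + v^3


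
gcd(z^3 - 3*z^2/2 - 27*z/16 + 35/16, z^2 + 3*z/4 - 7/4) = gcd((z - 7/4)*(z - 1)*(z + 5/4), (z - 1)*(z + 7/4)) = z - 1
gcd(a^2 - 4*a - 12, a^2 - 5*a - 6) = a - 6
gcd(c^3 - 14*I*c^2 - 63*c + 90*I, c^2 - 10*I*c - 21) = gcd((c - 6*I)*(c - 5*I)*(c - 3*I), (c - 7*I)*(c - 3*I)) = c - 3*I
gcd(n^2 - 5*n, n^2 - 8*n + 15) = n - 5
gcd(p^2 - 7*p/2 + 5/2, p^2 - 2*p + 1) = p - 1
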